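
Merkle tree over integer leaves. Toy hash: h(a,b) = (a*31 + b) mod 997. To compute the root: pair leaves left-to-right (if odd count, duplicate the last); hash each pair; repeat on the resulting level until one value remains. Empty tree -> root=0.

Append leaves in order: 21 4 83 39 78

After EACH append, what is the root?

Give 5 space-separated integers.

After append 21 (leaves=[21]):
  L0: [21]
  root=21
After append 4 (leaves=[21, 4]):
  L0: [21, 4]
  L1: h(21,4)=(21*31+4)%997=655 -> [655]
  root=655
After append 83 (leaves=[21, 4, 83]):
  L0: [21, 4, 83]
  L1: h(21,4)=(21*31+4)%997=655 h(83,83)=(83*31+83)%997=662 -> [655, 662]
  L2: h(655,662)=(655*31+662)%997=30 -> [30]
  root=30
After append 39 (leaves=[21, 4, 83, 39]):
  L0: [21, 4, 83, 39]
  L1: h(21,4)=(21*31+4)%997=655 h(83,39)=(83*31+39)%997=618 -> [655, 618]
  L2: h(655,618)=(655*31+618)%997=983 -> [983]
  root=983
After append 78 (leaves=[21, 4, 83, 39, 78]):
  L0: [21, 4, 83, 39, 78]
  L1: h(21,4)=(21*31+4)%997=655 h(83,39)=(83*31+39)%997=618 h(78,78)=(78*31+78)%997=502 -> [655, 618, 502]
  L2: h(655,618)=(655*31+618)%997=983 h(502,502)=(502*31+502)%997=112 -> [983, 112]
  L3: h(983,112)=(983*31+112)%997=675 -> [675]
  root=675

Answer: 21 655 30 983 675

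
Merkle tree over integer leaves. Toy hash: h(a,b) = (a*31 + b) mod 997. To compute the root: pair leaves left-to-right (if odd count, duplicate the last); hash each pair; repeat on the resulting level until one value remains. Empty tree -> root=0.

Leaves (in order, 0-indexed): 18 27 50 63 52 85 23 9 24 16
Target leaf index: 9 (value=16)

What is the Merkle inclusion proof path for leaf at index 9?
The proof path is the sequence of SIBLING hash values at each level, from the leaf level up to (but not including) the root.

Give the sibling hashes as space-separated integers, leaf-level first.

L0 (leaves): [18, 27, 50, 63, 52, 85, 23, 9, 24, 16], target index=9
L1: h(18,27)=(18*31+27)%997=585 [pair 0] h(50,63)=(50*31+63)%997=616 [pair 1] h(52,85)=(52*31+85)%997=700 [pair 2] h(23,9)=(23*31+9)%997=722 [pair 3] h(24,16)=(24*31+16)%997=760 [pair 4] -> [585, 616, 700, 722, 760]
  Sibling for proof at L0: 24
L2: h(585,616)=(585*31+616)%997=805 [pair 0] h(700,722)=(700*31+722)%997=488 [pair 1] h(760,760)=(760*31+760)%997=392 [pair 2] -> [805, 488, 392]
  Sibling for proof at L1: 760
L3: h(805,488)=(805*31+488)%997=518 [pair 0] h(392,392)=(392*31+392)%997=580 [pair 1] -> [518, 580]
  Sibling for proof at L2: 392
L4: h(518,580)=(518*31+580)%997=686 [pair 0] -> [686]
  Sibling for proof at L3: 518
Root: 686
Proof path (sibling hashes from leaf to root): [24, 760, 392, 518]

Answer: 24 760 392 518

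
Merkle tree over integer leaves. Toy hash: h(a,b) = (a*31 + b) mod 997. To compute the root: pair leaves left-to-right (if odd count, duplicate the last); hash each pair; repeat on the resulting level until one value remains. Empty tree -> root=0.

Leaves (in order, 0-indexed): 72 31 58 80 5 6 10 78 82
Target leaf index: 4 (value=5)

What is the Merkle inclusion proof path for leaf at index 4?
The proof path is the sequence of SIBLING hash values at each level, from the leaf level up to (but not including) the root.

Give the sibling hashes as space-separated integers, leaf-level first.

L0 (leaves): [72, 31, 58, 80, 5, 6, 10, 78, 82], target index=4
L1: h(72,31)=(72*31+31)%997=269 [pair 0] h(58,80)=(58*31+80)%997=881 [pair 1] h(5,6)=(5*31+6)%997=161 [pair 2] h(10,78)=(10*31+78)%997=388 [pair 3] h(82,82)=(82*31+82)%997=630 [pair 4] -> [269, 881, 161, 388, 630]
  Sibling for proof at L0: 6
L2: h(269,881)=(269*31+881)%997=247 [pair 0] h(161,388)=(161*31+388)%997=394 [pair 1] h(630,630)=(630*31+630)%997=220 [pair 2] -> [247, 394, 220]
  Sibling for proof at L1: 388
L3: h(247,394)=(247*31+394)%997=75 [pair 0] h(220,220)=(220*31+220)%997=61 [pair 1] -> [75, 61]
  Sibling for proof at L2: 247
L4: h(75,61)=(75*31+61)%997=392 [pair 0] -> [392]
  Sibling for proof at L3: 61
Root: 392
Proof path (sibling hashes from leaf to root): [6, 388, 247, 61]

Answer: 6 388 247 61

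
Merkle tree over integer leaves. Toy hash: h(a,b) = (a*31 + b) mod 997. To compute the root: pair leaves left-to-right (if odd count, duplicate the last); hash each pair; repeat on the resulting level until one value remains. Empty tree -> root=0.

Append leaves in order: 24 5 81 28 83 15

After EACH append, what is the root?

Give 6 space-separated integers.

After append 24 (leaves=[24]):
  L0: [24]
  root=24
After append 5 (leaves=[24, 5]):
  L0: [24, 5]
  L1: h(24,5)=(24*31+5)%997=749 -> [749]
  root=749
After append 81 (leaves=[24, 5, 81]):
  L0: [24, 5, 81]
  L1: h(24,5)=(24*31+5)%997=749 h(81,81)=(81*31+81)%997=598 -> [749, 598]
  L2: h(749,598)=(749*31+598)%997=886 -> [886]
  root=886
After append 28 (leaves=[24, 5, 81, 28]):
  L0: [24, 5, 81, 28]
  L1: h(24,5)=(24*31+5)%997=749 h(81,28)=(81*31+28)%997=545 -> [749, 545]
  L2: h(749,545)=(749*31+545)%997=833 -> [833]
  root=833
After append 83 (leaves=[24, 5, 81, 28, 83]):
  L0: [24, 5, 81, 28, 83]
  L1: h(24,5)=(24*31+5)%997=749 h(81,28)=(81*31+28)%997=545 h(83,83)=(83*31+83)%997=662 -> [749, 545, 662]
  L2: h(749,545)=(749*31+545)%997=833 h(662,662)=(662*31+662)%997=247 -> [833, 247]
  L3: h(833,247)=(833*31+247)%997=148 -> [148]
  root=148
After append 15 (leaves=[24, 5, 81, 28, 83, 15]):
  L0: [24, 5, 81, 28, 83, 15]
  L1: h(24,5)=(24*31+5)%997=749 h(81,28)=(81*31+28)%997=545 h(83,15)=(83*31+15)%997=594 -> [749, 545, 594]
  L2: h(749,545)=(749*31+545)%997=833 h(594,594)=(594*31+594)%997=65 -> [833, 65]
  L3: h(833,65)=(833*31+65)%997=963 -> [963]
  root=963

Answer: 24 749 886 833 148 963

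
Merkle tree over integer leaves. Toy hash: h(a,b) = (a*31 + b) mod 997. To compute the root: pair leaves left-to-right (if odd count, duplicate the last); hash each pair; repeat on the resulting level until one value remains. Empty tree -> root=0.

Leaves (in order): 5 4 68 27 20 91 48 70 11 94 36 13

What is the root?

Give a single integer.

L0: [5, 4, 68, 27, 20, 91, 48, 70, 11, 94, 36, 13]
L1: h(5,4)=(5*31+4)%997=159 h(68,27)=(68*31+27)%997=141 h(20,91)=(20*31+91)%997=711 h(48,70)=(48*31+70)%997=561 h(11,94)=(11*31+94)%997=435 h(36,13)=(36*31+13)%997=132 -> [159, 141, 711, 561, 435, 132]
L2: h(159,141)=(159*31+141)%997=85 h(711,561)=(711*31+561)%997=668 h(435,132)=(435*31+132)%997=656 -> [85, 668, 656]
L3: h(85,668)=(85*31+668)%997=312 h(656,656)=(656*31+656)%997=55 -> [312, 55]
L4: h(312,55)=(312*31+55)%997=754 -> [754]

Answer: 754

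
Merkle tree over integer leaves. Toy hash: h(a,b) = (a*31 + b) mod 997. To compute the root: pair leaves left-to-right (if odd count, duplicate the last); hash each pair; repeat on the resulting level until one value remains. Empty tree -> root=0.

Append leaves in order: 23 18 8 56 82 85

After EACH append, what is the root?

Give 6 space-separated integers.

After append 23 (leaves=[23]):
  L0: [23]
  root=23
After append 18 (leaves=[23, 18]):
  L0: [23, 18]
  L1: h(23,18)=(23*31+18)%997=731 -> [731]
  root=731
After append 8 (leaves=[23, 18, 8]):
  L0: [23, 18, 8]
  L1: h(23,18)=(23*31+18)%997=731 h(8,8)=(8*31+8)%997=256 -> [731, 256]
  L2: h(731,256)=(731*31+256)%997=983 -> [983]
  root=983
After append 56 (leaves=[23, 18, 8, 56]):
  L0: [23, 18, 8, 56]
  L1: h(23,18)=(23*31+18)%997=731 h(8,56)=(8*31+56)%997=304 -> [731, 304]
  L2: h(731,304)=(731*31+304)%997=34 -> [34]
  root=34
After append 82 (leaves=[23, 18, 8, 56, 82]):
  L0: [23, 18, 8, 56, 82]
  L1: h(23,18)=(23*31+18)%997=731 h(8,56)=(8*31+56)%997=304 h(82,82)=(82*31+82)%997=630 -> [731, 304, 630]
  L2: h(731,304)=(731*31+304)%997=34 h(630,630)=(630*31+630)%997=220 -> [34, 220]
  L3: h(34,220)=(34*31+220)%997=277 -> [277]
  root=277
After append 85 (leaves=[23, 18, 8, 56, 82, 85]):
  L0: [23, 18, 8, 56, 82, 85]
  L1: h(23,18)=(23*31+18)%997=731 h(8,56)=(8*31+56)%997=304 h(82,85)=(82*31+85)%997=633 -> [731, 304, 633]
  L2: h(731,304)=(731*31+304)%997=34 h(633,633)=(633*31+633)%997=316 -> [34, 316]
  L3: h(34,316)=(34*31+316)%997=373 -> [373]
  root=373

Answer: 23 731 983 34 277 373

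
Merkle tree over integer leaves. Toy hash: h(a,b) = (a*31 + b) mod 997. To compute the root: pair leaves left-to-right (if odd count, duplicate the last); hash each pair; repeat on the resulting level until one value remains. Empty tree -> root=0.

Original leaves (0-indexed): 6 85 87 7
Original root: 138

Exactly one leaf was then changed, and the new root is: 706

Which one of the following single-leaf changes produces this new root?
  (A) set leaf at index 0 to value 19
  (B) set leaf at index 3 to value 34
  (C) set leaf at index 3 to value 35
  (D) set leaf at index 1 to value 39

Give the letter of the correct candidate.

Answer: D

Derivation:
Original leaves: [6, 85, 87, 7]
Target new root: 706
Try each candidate change and compute the resulting root:
Candidate A: set leaf[0] = 19 -> leaves = [19, 85, 87, 7]
  L0: [19, 85, 87, 7]
  L1: h(19,85)=(19*31+85)%997=674 h(87,7)=(87*31+7)%997=710 -> [674, 710]
  L2: h(674,710)=(674*31+710)%997=667 -> [667]
  root = 667 != target 706
Candidate B: set leaf[3] = 34 -> leaves = [6, 85, 87, 34]
  L0: [6, 85, 87, 34]
  L1: h(6,85)=(6*31+85)%997=271 h(87,34)=(87*31+34)%997=737 -> [271, 737]
  L2: h(271,737)=(271*31+737)%997=165 -> [165]
  root = 165 != target 706
Candidate C: set leaf[3] = 35 -> leaves = [6, 85, 87, 35]
  L0: [6, 85, 87, 35]
  L1: h(6,85)=(6*31+85)%997=271 h(87,35)=(87*31+35)%997=738 -> [271, 738]
  L2: h(271,738)=(271*31+738)%997=166 -> [166]
  root = 166 != target 706
Candidate D: set leaf[1] = 39 -> leaves = [6, 39, 87, 7]
  L0: [6, 39, 87, 7]
  L1: h(6,39)=(6*31+39)%997=225 h(87,7)=(87*31+7)%997=710 -> [225, 710]
  L2: h(225,710)=(225*31+710)%997=706 -> [706]
  root = 706 == target 706  ** MATCH **
Candidate D produces the target root.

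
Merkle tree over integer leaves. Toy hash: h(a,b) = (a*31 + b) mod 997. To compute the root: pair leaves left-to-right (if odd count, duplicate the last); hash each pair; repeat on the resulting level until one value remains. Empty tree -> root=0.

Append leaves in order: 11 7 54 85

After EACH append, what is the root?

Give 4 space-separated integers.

After append 11 (leaves=[11]):
  L0: [11]
  root=11
After append 7 (leaves=[11, 7]):
  L0: [11, 7]
  L1: h(11,7)=(11*31+7)%997=348 -> [348]
  root=348
After append 54 (leaves=[11, 7, 54]):
  L0: [11, 7, 54]
  L1: h(11,7)=(11*31+7)%997=348 h(54,54)=(54*31+54)%997=731 -> [348, 731]
  L2: h(348,731)=(348*31+731)%997=552 -> [552]
  root=552
After append 85 (leaves=[11, 7, 54, 85]):
  L0: [11, 7, 54, 85]
  L1: h(11,7)=(11*31+7)%997=348 h(54,85)=(54*31+85)%997=762 -> [348, 762]
  L2: h(348,762)=(348*31+762)%997=583 -> [583]
  root=583

Answer: 11 348 552 583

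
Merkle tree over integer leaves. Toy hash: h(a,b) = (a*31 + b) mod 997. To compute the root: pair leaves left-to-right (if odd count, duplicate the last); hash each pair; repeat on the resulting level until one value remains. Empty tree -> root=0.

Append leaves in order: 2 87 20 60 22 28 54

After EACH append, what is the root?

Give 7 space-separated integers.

After append 2 (leaves=[2]):
  L0: [2]
  root=2
After append 87 (leaves=[2, 87]):
  L0: [2, 87]
  L1: h(2,87)=(2*31+87)%997=149 -> [149]
  root=149
After append 20 (leaves=[2, 87, 20]):
  L0: [2, 87, 20]
  L1: h(2,87)=(2*31+87)%997=149 h(20,20)=(20*31+20)%997=640 -> [149, 640]
  L2: h(149,640)=(149*31+640)%997=274 -> [274]
  root=274
After append 60 (leaves=[2, 87, 20, 60]):
  L0: [2, 87, 20, 60]
  L1: h(2,87)=(2*31+87)%997=149 h(20,60)=(20*31+60)%997=680 -> [149, 680]
  L2: h(149,680)=(149*31+680)%997=314 -> [314]
  root=314
After append 22 (leaves=[2, 87, 20, 60, 22]):
  L0: [2, 87, 20, 60, 22]
  L1: h(2,87)=(2*31+87)%997=149 h(20,60)=(20*31+60)%997=680 h(22,22)=(22*31+22)%997=704 -> [149, 680, 704]
  L2: h(149,680)=(149*31+680)%997=314 h(704,704)=(704*31+704)%997=594 -> [314, 594]
  L3: h(314,594)=(314*31+594)%997=358 -> [358]
  root=358
After append 28 (leaves=[2, 87, 20, 60, 22, 28]):
  L0: [2, 87, 20, 60, 22, 28]
  L1: h(2,87)=(2*31+87)%997=149 h(20,60)=(20*31+60)%997=680 h(22,28)=(22*31+28)%997=710 -> [149, 680, 710]
  L2: h(149,680)=(149*31+680)%997=314 h(710,710)=(710*31+710)%997=786 -> [314, 786]
  L3: h(314,786)=(314*31+786)%997=550 -> [550]
  root=550
After append 54 (leaves=[2, 87, 20, 60, 22, 28, 54]):
  L0: [2, 87, 20, 60, 22, 28, 54]
  L1: h(2,87)=(2*31+87)%997=149 h(20,60)=(20*31+60)%997=680 h(22,28)=(22*31+28)%997=710 h(54,54)=(54*31+54)%997=731 -> [149, 680, 710, 731]
  L2: h(149,680)=(149*31+680)%997=314 h(710,731)=(710*31+731)%997=807 -> [314, 807]
  L3: h(314,807)=(314*31+807)%997=571 -> [571]
  root=571

Answer: 2 149 274 314 358 550 571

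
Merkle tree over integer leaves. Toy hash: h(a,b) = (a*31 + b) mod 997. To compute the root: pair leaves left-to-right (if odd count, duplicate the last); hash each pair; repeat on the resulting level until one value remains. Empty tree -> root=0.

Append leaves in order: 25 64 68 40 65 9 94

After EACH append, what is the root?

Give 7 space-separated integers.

After append 25 (leaves=[25]):
  L0: [25]
  root=25
After append 64 (leaves=[25, 64]):
  L0: [25, 64]
  L1: h(25,64)=(25*31+64)%997=839 -> [839]
  root=839
After append 68 (leaves=[25, 64, 68]):
  L0: [25, 64, 68]
  L1: h(25,64)=(25*31+64)%997=839 h(68,68)=(68*31+68)%997=182 -> [839, 182]
  L2: h(839,182)=(839*31+182)%997=269 -> [269]
  root=269
After append 40 (leaves=[25, 64, 68, 40]):
  L0: [25, 64, 68, 40]
  L1: h(25,64)=(25*31+64)%997=839 h(68,40)=(68*31+40)%997=154 -> [839, 154]
  L2: h(839,154)=(839*31+154)%997=241 -> [241]
  root=241
After append 65 (leaves=[25, 64, 68, 40, 65]):
  L0: [25, 64, 68, 40, 65]
  L1: h(25,64)=(25*31+64)%997=839 h(68,40)=(68*31+40)%997=154 h(65,65)=(65*31+65)%997=86 -> [839, 154, 86]
  L2: h(839,154)=(839*31+154)%997=241 h(86,86)=(86*31+86)%997=758 -> [241, 758]
  L3: h(241,758)=(241*31+758)%997=253 -> [253]
  root=253
After append 9 (leaves=[25, 64, 68, 40, 65, 9]):
  L0: [25, 64, 68, 40, 65, 9]
  L1: h(25,64)=(25*31+64)%997=839 h(68,40)=(68*31+40)%997=154 h(65,9)=(65*31+9)%997=30 -> [839, 154, 30]
  L2: h(839,154)=(839*31+154)%997=241 h(30,30)=(30*31+30)%997=960 -> [241, 960]
  L3: h(241,960)=(241*31+960)%997=455 -> [455]
  root=455
After append 94 (leaves=[25, 64, 68, 40, 65, 9, 94]):
  L0: [25, 64, 68, 40, 65, 9, 94]
  L1: h(25,64)=(25*31+64)%997=839 h(68,40)=(68*31+40)%997=154 h(65,9)=(65*31+9)%997=30 h(94,94)=(94*31+94)%997=17 -> [839, 154, 30, 17]
  L2: h(839,154)=(839*31+154)%997=241 h(30,17)=(30*31+17)%997=947 -> [241, 947]
  L3: h(241,947)=(241*31+947)%997=442 -> [442]
  root=442

Answer: 25 839 269 241 253 455 442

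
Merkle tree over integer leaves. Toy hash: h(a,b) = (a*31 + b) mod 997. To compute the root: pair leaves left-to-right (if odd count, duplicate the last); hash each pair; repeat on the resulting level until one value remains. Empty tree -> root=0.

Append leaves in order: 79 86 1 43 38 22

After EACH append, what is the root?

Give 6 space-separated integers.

After append 79 (leaves=[79]):
  L0: [79]
  root=79
After append 86 (leaves=[79, 86]):
  L0: [79, 86]
  L1: h(79,86)=(79*31+86)%997=541 -> [541]
  root=541
After append 1 (leaves=[79, 86, 1]):
  L0: [79, 86, 1]
  L1: h(79,86)=(79*31+86)%997=541 h(1,1)=(1*31+1)%997=32 -> [541, 32]
  L2: h(541,32)=(541*31+32)%997=851 -> [851]
  root=851
After append 43 (leaves=[79, 86, 1, 43]):
  L0: [79, 86, 1, 43]
  L1: h(79,86)=(79*31+86)%997=541 h(1,43)=(1*31+43)%997=74 -> [541, 74]
  L2: h(541,74)=(541*31+74)%997=893 -> [893]
  root=893
After append 38 (leaves=[79, 86, 1, 43, 38]):
  L0: [79, 86, 1, 43, 38]
  L1: h(79,86)=(79*31+86)%997=541 h(1,43)=(1*31+43)%997=74 h(38,38)=(38*31+38)%997=219 -> [541, 74, 219]
  L2: h(541,74)=(541*31+74)%997=893 h(219,219)=(219*31+219)%997=29 -> [893, 29]
  L3: h(893,29)=(893*31+29)%997=793 -> [793]
  root=793
After append 22 (leaves=[79, 86, 1, 43, 38, 22]):
  L0: [79, 86, 1, 43, 38, 22]
  L1: h(79,86)=(79*31+86)%997=541 h(1,43)=(1*31+43)%997=74 h(38,22)=(38*31+22)%997=203 -> [541, 74, 203]
  L2: h(541,74)=(541*31+74)%997=893 h(203,203)=(203*31+203)%997=514 -> [893, 514]
  L3: h(893,514)=(893*31+514)%997=281 -> [281]
  root=281

Answer: 79 541 851 893 793 281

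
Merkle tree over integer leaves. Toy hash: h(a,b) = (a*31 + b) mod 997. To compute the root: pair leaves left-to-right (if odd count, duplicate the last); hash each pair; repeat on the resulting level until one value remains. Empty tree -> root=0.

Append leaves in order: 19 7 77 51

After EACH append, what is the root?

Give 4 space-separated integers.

Answer: 19 596 3 974

Derivation:
After append 19 (leaves=[19]):
  L0: [19]
  root=19
After append 7 (leaves=[19, 7]):
  L0: [19, 7]
  L1: h(19,7)=(19*31+7)%997=596 -> [596]
  root=596
After append 77 (leaves=[19, 7, 77]):
  L0: [19, 7, 77]
  L1: h(19,7)=(19*31+7)%997=596 h(77,77)=(77*31+77)%997=470 -> [596, 470]
  L2: h(596,470)=(596*31+470)%997=3 -> [3]
  root=3
After append 51 (leaves=[19, 7, 77, 51]):
  L0: [19, 7, 77, 51]
  L1: h(19,7)=(19*31+7)%997=596 h(77,51)=(77*31+51)%997=444 -> [596, 444]
  L2: h(596,444)=(596*31+444)%997=974 -> [974]
  root=974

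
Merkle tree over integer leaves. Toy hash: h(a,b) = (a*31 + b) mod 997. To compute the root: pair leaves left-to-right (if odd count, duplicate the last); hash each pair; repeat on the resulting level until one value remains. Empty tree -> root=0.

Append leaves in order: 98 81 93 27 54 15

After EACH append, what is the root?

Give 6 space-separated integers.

Answer: 98 128 962 896 321 70

Derivation:
After append 98 (leaves=[98]):
  L0: [98]
  root=98
After append 81 (leaves=[98, 81]):
  L0: [98, 81]
  L1: h(98,81)=(98*31+81)%997=128 -> [128]
  root=128
After append 93 (leaves=[98, 81, 93]):
  L0: [98, 81, 93]
  L1: h(98,81)=(98*31+81)%997=128 h(93,93)=(93*31+93)%997=982 -> [128, 982]
  L2: h(128,982)=(128*31+982)%997=962 -> [962]
  root=962
After append 27 (leaves=[98, 81, 93, 27]):
  L0: [98, 81, 93, 27]
  L1: h(98,81)=(98*31+81)%997=128 h(93,27)=(93*31+27)%997=916 -> [128, 916]
  L2: h(128,916)=(128*31+916)%997=896 -> [896]
  root=896
After append 54 (leaves=[98, 81, 93, 27, 54]):
  L0: [98, 81, 93, 27, 54]
  L1: h(98,81)=(98*31+81)%997=128 h(93,27)=(93*31+27)%997=916 h(54,54)=(54*31+54)%997=731 -> [128, 916, 731]
  L2: h(128,916)=(128*31+916)%997=896 h(731,731)=(731*31+731)%997=461 -> [896, 461]
  L3: h(896,461)=(896*31+461)%997=321 -> [321]
  root=321
After append 15 (leaves=[98, 81, 93, 27, 54, 15]):
  L0: [98, 81, 93, 27, 54, 15]
  L1: h(98,81)=(98*31+81)%997=128 h(93,27)=(93*31+27)%997=916 h(54,15)=(54*31+15)%997=692 -> [128, 916, 692]
  L2: h(128,916)=(128*31+916)%997=896 h(692,692)=(692*31+692)%997=210 -> [896, 210]
  L3: h(896,210)=(896*31+210)%997=70 -> [70]
  root=70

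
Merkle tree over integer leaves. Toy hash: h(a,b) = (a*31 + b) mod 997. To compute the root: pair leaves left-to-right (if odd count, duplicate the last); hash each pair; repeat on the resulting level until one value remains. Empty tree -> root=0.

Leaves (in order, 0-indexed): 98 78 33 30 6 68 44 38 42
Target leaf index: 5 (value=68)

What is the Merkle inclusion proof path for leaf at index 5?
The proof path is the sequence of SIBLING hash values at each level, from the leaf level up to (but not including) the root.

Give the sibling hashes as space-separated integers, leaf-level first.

L0 (leaves): [98, 78, 33, 30, 6, 68, 44, 38, 42], target index=5
L1: h(98,78)=(98*31+78)%997=125 [pair 0] h(33,30)=(33*31+30)%997=56 [pair 1] h(6,68)=(6*31+68)%997=254 [pair 2] h(44,38)=(44*31+38)%997=405 [pair 3] h(42,42)=(42*31+42)%997=347 [pair 4] -> [125, 56, 254, 405, 347]
  Sibling for proof at L0: 6
L2: h(125,56)=(125*31+56)%997=940 [pair 0] h(254,405)=(254*31+405)%997=303 [pair 1] h(347,347)=(347*31+347)%997=137 [pair 2] -> [940, 303, 137]
  Sibling for proof at L1: 405
L3: h(940,303)=(940*31+303)%997=530 [pair 0] h(137,137)=(137*31+137)%997=396 [pair 1] -> [530, 396]
  Sibling for proof at L2: 940
L4: h(530,396)=(530*31+396)%997=874 [pair 0] -> [874]
  Sibling for proof at L3: 396
Root: 874
Proof path (sibling hashes from leaf to root): [6, 405, 940, 396]

Answer: 6 405 940 396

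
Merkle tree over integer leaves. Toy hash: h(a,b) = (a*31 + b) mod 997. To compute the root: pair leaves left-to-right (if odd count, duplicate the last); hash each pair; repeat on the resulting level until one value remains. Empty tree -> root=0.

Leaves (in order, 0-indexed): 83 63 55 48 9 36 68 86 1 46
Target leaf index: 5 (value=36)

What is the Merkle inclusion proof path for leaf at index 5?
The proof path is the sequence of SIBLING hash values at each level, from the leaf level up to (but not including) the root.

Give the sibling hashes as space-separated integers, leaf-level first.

L0 (leaves): [83, 63, 55, 48, 9, 36, 68, 86, 1, 46], target index=5
L1: h(83,63)=(83*31+63)%997=642 [pair 0] h(55,48)=(55*31+48)%997=756 [pair 1] h(9,36)=(9*31+36)%997=315 [pair 2] h(68,86)=(68*31+86)%997=200 [pair 3] h(1,46)=(1*31+46)%997=77 [pair 4] -> [642, 756, 315, 200, 77]
  Sibling for proof at L0: 9
L2: h(642,756)=(642*31+756)%997=718 [pair 0] h(315,200)=(315*31+200)%997=992 [pair 1] h(77,77)=(77*31+77)%997=470 [pair 2] -> [718, 992, 470]
  Sibling for proof at L1: 200
L3: h(718,992)=(718*31+992)%997=319 [pair 0] h(470,470)=(470*31+470)%997=85 [pair 1] -> [319, 85]
  Sibling for proof at L2: 718
L4: h(319,85)=(319*31+85)%997=4 [pair 0] -> [4]
  Sibling for proof at L3: 85
Root: 4
Proof path (sibling hashes from leaf to root): [9, 200, 718, 85]

Answer: 9 200 718 85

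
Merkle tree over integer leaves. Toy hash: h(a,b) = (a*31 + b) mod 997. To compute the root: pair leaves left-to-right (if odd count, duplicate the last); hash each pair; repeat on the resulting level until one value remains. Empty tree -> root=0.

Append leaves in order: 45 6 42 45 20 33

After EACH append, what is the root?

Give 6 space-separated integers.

After append 45 (leaves=[45]):
  L0: [45]
  root=45
After append 6 (leaves=[45, 6]):
  L0: [45, 6]
  L1: h(45,6)=(45*31+6)%997=404 -> [404]
  root=404
After append 42 (leaves=[45, 6, 42]):
  L0: [45, 6, 42]
  L1: h(45,6)=(45*31+6)%997=404 h(42,42)=(42*31+42)%997=347 -> [404, 347]
  L2: h(404,347)=(404*31+347)%997=907 -> [907]
  root=907
After append 45 (leaves=[45, 6, 42, 45]):
  L0: [45, 6, 42, 45]
  L1: h(45,6)=(45*31+6)%997=404 h(42,45)=(42*31+45)%997=350 -> [404, 350]
  L2: h(404,350)=(404*31+350)%997=910 -> [910]
  root=910
After append 20 (leaves=[45, 6, 42, 45, 20]):
  L0: [45, 6, 42, 45, 20]
  L1: h(45,6)=(45*31+6)%997=404 h(42,45)=(42*31+45)%997=350 h(20,20)=(20*31+20)%997=640 -> [404, 350, 640]
  L2: h(404,350)=(404*31+350)%997=910 h(640,640)=(640*31+640)%997=540 -> [910, 540]
  L3: h(910,540)=(910*31+540)%997=834 -> [834]
  root=834
After append 33 (leaves=[45, 6, 42, 45, 20, 33]):
  L0: [45, 6, 42, 45, 20, 33]
  L1: h(45,6)=(45*31+6)%997=404 h(42,45)=(42*31+45)%997=350 h(20,33)=(20*31+33)%997=653 -> [404, 350, 653]
  L2: h(404,350)=(404*31+350)%997=910 h(653,653)=(653*31+653)%997=956 -> [910, 956]
  L3: h(910,956)=(910*31+956)%997=253 -> [253]
  root=253

Answer: 45 404 907 910 834 253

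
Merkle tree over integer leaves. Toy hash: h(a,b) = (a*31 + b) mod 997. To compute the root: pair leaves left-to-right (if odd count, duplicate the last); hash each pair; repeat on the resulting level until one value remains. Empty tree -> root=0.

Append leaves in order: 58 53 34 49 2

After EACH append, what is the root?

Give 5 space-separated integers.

Answer: 58 854 643 658 512

Derivation:
After append 58 (leaves=[58]):
  L0: [58]
  root=58
After append 53 (leaves=[58, 53]):
  L0: [58, 53]
  L1: h(58,53)=(58*31+53)%997=854 -> [854]
  root=854
After append 34 (leaves=[58, 53, 34]):
  L0: [58, 53, 34]
  L1: h(58,53)=(58*31+53)%997=854 h(34,34)=(34*31+34)%997=91 -> [854, 91]
  L2: h(854,91)=(854*31+91)%997=643 -> [643]
  root=643
After append 49 (leaves=[58, 53, 34, 49]):
  L0: [58, 53, 34, 49]
  L1: h(58,53)=(58*31+53)%997=854 h(34,49)=(34*31+49)%997=106 -> [854, 106]
  L2: h(854,106)=(854*31+106)%997=658 -> [658]
  root=658
After append 2 (leaves=[58, 53, 34, 49, 2]):
  L0: [58, 53, 34, 49, 2]
  L1: h(58,53)=(58*31+53)%997=854 h(34,49)=(34*31+49)%997=106 h(2,2)=(2*31+2)%997=64 -> [854, 106, 64]
  L2: h(854,106)=(854*31+106)%997=658 h(64,64)=(64*31+64)%997=54 -> [658, 54]
  L3: h(658,54)=(658*31+54)%997=512 -> [512]
  root=512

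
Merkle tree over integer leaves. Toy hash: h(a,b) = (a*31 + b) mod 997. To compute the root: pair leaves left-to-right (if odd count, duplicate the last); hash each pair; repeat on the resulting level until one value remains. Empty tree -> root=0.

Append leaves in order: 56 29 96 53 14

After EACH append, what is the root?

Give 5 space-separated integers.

After append 56 (leaves=[56]):
  L0: [56]
  root=56
After append 29 (leaves=[56, 29]):
  L0: [56, 29]
  L1: h(56,29)=(56*31+29)%997=768 -> [768]
  root=768
After append 96 (leaves=[56, 29, 96]):
  L0: [56, 29, 96]
  L1: h(56,29)=(56*31+29)%997=768 h(96,96)=(96*31+96)%997=81 -> [768, 81]
  L2: h(768,81)=(768*31+81)%997=958 -> [958]
  root=958
After append 53 (leaves=[56, 29, 96, 53]):
  L0: [56, 29, 96, 53]
  L1: h(56,29)=(56*31+29)%997=768 h(96,53)=(96*31+53)%997=38 -> [768, 38]
  L2: h(768,38)=(768*31+38)%997=915 -> [915]
  root=915
After append 14 (leaves=[56, 29, 96, 53, 14]):
  L0: [56, 29, 96, 53, 14]
  L1: h(56,29)=(56*31+29)%997=768 h(96,53)=(96*31+53)%997=38 h(14,14)=(14*31+14)%997=448 -> [768, 38, 448]
  L2: h(768,38)=(768*31+38)%997=915 h(448,448)=(448*31+448)%997=378 -> [915, 378]
  L3: h(915,378)=(915*31+378)%997=827 -> [827]
  root=827

Answer: 56 768 958 915 827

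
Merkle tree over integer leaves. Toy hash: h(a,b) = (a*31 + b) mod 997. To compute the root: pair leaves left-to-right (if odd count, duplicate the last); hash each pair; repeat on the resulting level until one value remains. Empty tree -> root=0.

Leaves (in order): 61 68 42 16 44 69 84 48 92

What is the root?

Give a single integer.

L0: [61, 68, 42, 16, 44, 69, 84, 48, 92]
L1: h(61,68)=(61*31+68)%997=962 h(42,16)=(42*31+16)%997=321 h(44,69)=(44*31+69)%997=436 h(84,48)=(84*31+48)%997=658 h(92,92)=(92*31+92)%997=950 -> [962, 321, 436, 658, 950]
L2: h(962,321)=(962*31+321)%997=233 h(436,658)=(436*31+658)%997=216 h(950,950)=(950*31+950)%997=490 -> [233, 216, 490]
L3: h(233,216)=(233*31+216)%997=460 h(490,490)=(490*31+490)%997=725 -> [460, 725]
L4: h(460,725)=(460*31+725)%997=30 -> [30]

Answer: 30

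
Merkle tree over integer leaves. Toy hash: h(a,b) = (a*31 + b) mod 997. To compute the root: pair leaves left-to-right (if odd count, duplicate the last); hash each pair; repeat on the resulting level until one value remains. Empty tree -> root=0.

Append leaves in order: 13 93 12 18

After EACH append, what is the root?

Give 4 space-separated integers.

After append 13 (leaves=[13]):
  L0: [13]
  root=13
After append 93 (leaves=[13, 93]):
  L0: [13, 93]
  L1: h(13,93)=(13*31+93)%997=496 -> [496]
  root=496
After append 12 (leaves=[13, 93, 12]):
  L0: [13, 93, 12]
  L1: h(13,93)=(13*31+93)%997=496 h(12,12)=(12*31+12)%997=384 -> [496, 384]
  L2: h(496,384)=(496*31+384)%997=805 -> [805]
  root=805
After append 18 (leaves=[13, 93, 12, 18]):
  L0: [13, 93, 12, 18]
  L1: h(13,93)=(13*31+93)%997=496 h(12,18)=(12*31+18)%997=390 -> [496, 390]
  L2: h(496,390)=(496*31+390)%997=811 -> [811]
  root=811

Answer: 13 496 805 811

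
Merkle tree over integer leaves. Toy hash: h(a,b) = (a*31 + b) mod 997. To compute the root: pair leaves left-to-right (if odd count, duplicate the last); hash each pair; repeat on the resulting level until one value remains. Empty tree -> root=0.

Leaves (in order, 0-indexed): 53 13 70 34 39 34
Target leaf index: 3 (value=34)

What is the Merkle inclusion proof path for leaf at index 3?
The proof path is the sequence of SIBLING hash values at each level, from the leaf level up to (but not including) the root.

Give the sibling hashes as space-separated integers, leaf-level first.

Answer: 70 659 893

Derivation:
L0 (leaves): [53, 13, 70, 34, 39, 34], target index=3
L1: h(53,13)=(53*31+13)%997=659 [pair 0] h(70,34)=(70*31+34)%997=210 [pair 1] h(39,34)=(39*31+34)%997=246 [pair 2] -> [659, 210, 246]
  Sibling for proof at L0: 70
L2: h(659,210)=(659*31+210)%997=699 [pair 0] h(246,246)=(246*31+246)%997=893 [pair 1] -> [699, 893]
  Sibling for proof at L1: 659
L3: h(699,893)=(699*31+893)%997=628 [pair 0] -> [628]
  Sibling for proof at L2: 893
Root: 628
Proof path (sibling hashes from leaf to root): [70, 659, 893]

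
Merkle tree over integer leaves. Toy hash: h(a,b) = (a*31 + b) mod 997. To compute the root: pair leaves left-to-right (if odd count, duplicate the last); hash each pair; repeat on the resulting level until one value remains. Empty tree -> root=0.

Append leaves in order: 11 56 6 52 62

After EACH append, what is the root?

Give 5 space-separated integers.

Answer: 11 397 535 581 742

Derivation:
After append 11 (leaves=[11]):
  L0: [11]
  root=11
After append 56 (leaves=[11, 56]):
  L0: [11, 56]
  L1: h(11,56)=(11*31+56)%997=397 -> [397]
  root=397
After append 6 (leaves=[11, 56, 6]):
  L0: [11, 56, 6]
  L1: h(11,56)=(11*31+56)%997=397 h(6,6)=(6*31+6)%997=192 -> [397, 192]
  L2: h(397,192)=(397*31+192)%997=535 -> [535]
  root=535
After append 52 (leaves=[11, 56, 6, 52]):
  L0: [11, 56, 6, 52]
  L1: h(11,56)=(11*31+56)%997=397 h(6,52)=(6*31+52)%997=238 -> [397, 238]
  L2: h(397,238)=(397*31+238)%997=581 -> [581]
  root=581
After append 62 (leaves=[11, 56, 6, 52, 62]):
  L0: [11, 56, 6, 52, 62]
  L1: h(11,56)=(11*31+56)%997=397 h(6,52)=(6*31+52)%997=238 h(62,62)=(62*31+62)%997=987 -> [397, 238, 987]
  L2: h(397,238)=(397*31+238)%997=581 h(987,987)=(987*31+987)%997=677 -> [581, 677]
  L3: h(581,677)=(581*31+677)%997=742 -> [742]
  root=742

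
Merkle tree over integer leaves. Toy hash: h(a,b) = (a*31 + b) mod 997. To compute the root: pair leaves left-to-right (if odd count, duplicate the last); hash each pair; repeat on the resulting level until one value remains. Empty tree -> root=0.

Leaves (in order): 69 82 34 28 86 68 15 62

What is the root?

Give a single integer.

L0: [69, 82, 34, 28, 86, 68, 15, 62]
L1: h(69,82)=(69*31+82)%997=227 h(34,28)=(34*31+28)%997=85 h(86,68)=(86*31+68)%997=740 h(15,62)=(15*31+62)%997=527 -> [227, 85, 740, 527]
L2: h(227,85)=(227*31+85)%997=143 h(740,527)=(740*31+527)%997=536 -> [143, 536]
L3: h(143,536)=(143*31+536)%997=981 -> [981]

Answer: 981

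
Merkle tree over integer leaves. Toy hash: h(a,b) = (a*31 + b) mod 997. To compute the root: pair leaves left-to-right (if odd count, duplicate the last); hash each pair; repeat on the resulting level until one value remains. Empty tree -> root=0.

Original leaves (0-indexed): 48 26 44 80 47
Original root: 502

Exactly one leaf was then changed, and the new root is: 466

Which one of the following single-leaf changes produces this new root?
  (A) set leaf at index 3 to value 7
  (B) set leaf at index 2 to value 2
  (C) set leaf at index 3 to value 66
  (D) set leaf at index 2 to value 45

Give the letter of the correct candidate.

Original leaves: [48, 26, 44, 80, 47]
Target new root: 466
Try each candidate change and compute the resulting root:
Candidate A: set leaf[3] = 7 -> leaves = [48, 26, 44, 7, 47]
  L0: [48, 26, 44, 7, 47]
  L1: h(48,26)=(48*31+26)%997=517 h(44,7)=(44*31+7)%997=374 h(47,47)=(47*31+47)%997=507 -> [517, 374, 507]
  L2: h(517,374)=(517*31+374)%997=449 h(507,507)=(507*31+507)%997=272 -> [449, 272]
  L3: h(449,272)=(449*31+272)%997=233 -> [233]
  root = 233 != target 466
Candidate B: set leaf[2] = 2 -> leaves = [48, 26, 2, 80, 47]
  L0: [48, 26, 2, 80, 47]
  L1: h(48,26)=(48*31+26)%997=517 h(2,80)=(2*31+80)%997=142 h(47,47)=(47*31+47)%997=507 -> [517, 142, 507]
  L2: h(517,142)=(517*31+142)%997=217 h(507,507)=(507*31+507)%997=272 -> [217, 272]
  L3: h(217,272)=(217*31+272)%997=20 -> [20]
  root = 20 != target 466
Candidate C: set leaf[3] = 66 -> leaves = [48, 26, 44, 66, 47]
  L0: [48, 26, 44, 66, 47]
  L1: h(48,26)=(48*31+26)%997=517 h(44,66)=(44*31+66)%997=433 h(47,47)=(47*31+47)%997=507 -> [517, 433, 507]
  L2: h(517,433)=(517*31+433)%997=508 h(507,507)=(507*31+507)%997=272 -> [508, 272]
  L3: h(508,272)=(508*31+272)%997=68 -> [68]
  root = 68 != target 466
Candidate D: set leaf[2] = 45 -> leaves = [48, 26, 45, 80, 47]
  L0: [48, 26, 45, 80, 47]
  L1: h(48,26)=(48*31+26)%997=517 h(45,80)=(45*31+80)%997=478 h(47,47)=(47*31+47)%997=507 -> [517, 478, 507]
  L2: h(517,478)=(517*31+478)%997=553 h(507,507)=(507*31+507)%997=272 -> [553, 272]
  L3: h(553,272)=(553*31+272)%997=466 -> [466]
  root = 466 == target 466  ** MATCH **
Candidate D produces the target root.

Answer: D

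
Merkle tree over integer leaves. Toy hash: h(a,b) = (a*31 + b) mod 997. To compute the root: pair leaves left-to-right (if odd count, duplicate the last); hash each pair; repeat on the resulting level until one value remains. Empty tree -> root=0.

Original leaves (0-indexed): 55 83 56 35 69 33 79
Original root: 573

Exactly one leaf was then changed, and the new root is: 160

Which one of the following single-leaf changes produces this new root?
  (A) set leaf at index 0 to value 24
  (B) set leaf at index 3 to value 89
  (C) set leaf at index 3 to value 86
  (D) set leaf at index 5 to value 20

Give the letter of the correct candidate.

Original leaves: [55, 83, 56, 35, 69, 33, 79]
Target new root: 160
Try each candidate change and compute the resulting root:
Candidate A: set leaf[0] = 24 -> leaves = [24, 83, 56, 35, 69, 33, 79]
  L0: [24, 83, 56, 35, 69, 33, 79]
  L1: h(24,83)=(24*31+83)%997=827 h(56,35)=(56*31+35)%997=774 h(69,33)=(69*31+33)%997=178 h(79,79)=(79*31+79)%997=534 -> [827, 774, 178, 534]
  L2: h(827,774)=(827*31+774)%997=489 h(178,534)=(178*31+534)%997=70 -> [489, 70]
  L3: h(489,70)=(489*31+70)%997=274 -> [274]
  root = 274 != target 160
Candidate B: set leaf[3] = 89 -> leaves = [55, 83, 56, 89, 69, 33, 79]
  L0: [55, 83, 56, 89, 69, 33, 79]
  L1: h(55,83)=(55*31+83)%997=791 h(56,89)=(56*31+89)%997=828 h(69,33)=(69*31+33)%997=178 h(79,79)=(79*31+79)%997=534 -> [791, 828, 178, 534]
  L2: h(791,828)=(791*31+828)%997=424 h(178,534)=(178*31+534)%997=70 -> [424, 70]
  L3: h(424,70)=(424*31+70)%997=253 -> [253]
  root = 253 != target 160
Candidate C: set leaf[3] = 86 -> leaves = [55, 83, 56, 86, 69, 33, 79]
  L0: [55, 83, 56, 86, 69, 33, 79]
  L1: h(55,83)=(55*31+83)%997=791 h(56,86)=(56*31+86)%997=825 h(69,33)=(69*31+33)%997=178 h(79,79)=(79*31+79)%997=534 -> [791, 825, 178, 534]
  L2: h(791,825)=(791*31+825)%997=421 h(178,534)=(178*31+534)%997=70 -> [421, 70]
  L3: h(421,70)=(421*31+70)%997=160 -> [160]
  root = 160 == target 160  ** MATCH **
Candidate D: set leaf[5] = 20 -> leaves = [55, 83, 56, 35, 69, 20, 79]
  L0: [55, 83, 56, 35, 69, 20, 79]
  L1: h(55,83)=(55*31+83)%997=791 h(56,35)=(56*31+35)%997=774 h(69,20)=(69*31+20)%997=165 h(79,79)=(79*31+79)%997=534 -> [791, 774, 165, 534]
  L2: h(791,774)=(791*31+774)%997=370 h(165,534)=(165*31+534)%997=664 -> [370, 664]
  L3: h(370,664)=(370*31+664)%997=170 -> [170]
  root = 170 != target 160
Candidate C produces the target root.

Answer: C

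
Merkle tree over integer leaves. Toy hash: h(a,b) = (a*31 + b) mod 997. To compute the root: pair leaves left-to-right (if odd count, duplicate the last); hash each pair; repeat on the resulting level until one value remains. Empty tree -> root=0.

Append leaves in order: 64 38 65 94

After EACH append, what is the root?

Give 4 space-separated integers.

After append 64 (leaves=[64]):
  L0: [64]
  root=64
After append 38 (leaves=[64, 38]):
  L0: [64, 38]
  L1: h(64,38)=(64*31+38)%997=28 -> [28]
  root=28
After append 65 (leaves=[64, 38, 65]):
  L0: [64, 38, 65]
  L1: h(64,38)=(64*31+38)%997=28 h(65,65)=(65*31+65)%997=86 -> [28, 86]
  L2: h(28,86)=(28*31+86)%997=954 -> [954]
  root=954
After append 94 (leaves=[64, 38, 65, 94]):
  L0: [64, 38, 65, 94]
  L1: h(64,38)=(64*31+38)%997=28 h(65,94)=(65*31+94)%997=115 -> [28, 115]
  L2: h(28,115)=(28*31+115)%997=983 -> [983]
  root=983

Answer: 64 28 954 983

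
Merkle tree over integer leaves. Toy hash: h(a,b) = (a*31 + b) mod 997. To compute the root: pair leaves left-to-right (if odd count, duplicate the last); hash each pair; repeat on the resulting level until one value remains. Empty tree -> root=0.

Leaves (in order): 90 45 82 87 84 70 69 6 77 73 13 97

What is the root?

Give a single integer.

L0: [90, 45, 82, 87, 84, 70, 69, 6, 77, 73, 13, 97]
L1: h(90,45)=(90*31+45)%997=841 h(82,87)=(82*31+87)%997=635 h(84,70)=(84*31+70)%997=680 h(69,6)=(69*31+6)%997=151 h(77,73)=(77*31+73)%997=466 h(13,97)=(13*31+97)%997=500 -> [841, 635, 680, 151, 466, 500]
L2: h(841,635)=(841*31+635)%997=784 h(680,151)=(680*31+151)%997=294 h(466,500)=(466*31+500)%997=988 -> [784, 294, 988]
L3: h(784,294)=(784*31+294)%997=670 h(988,988)=(988*31+988)%997=709 -> [670, 709]
L4: h(670,709)=(670*31+709)%997=542 -> [542]

Answer: 542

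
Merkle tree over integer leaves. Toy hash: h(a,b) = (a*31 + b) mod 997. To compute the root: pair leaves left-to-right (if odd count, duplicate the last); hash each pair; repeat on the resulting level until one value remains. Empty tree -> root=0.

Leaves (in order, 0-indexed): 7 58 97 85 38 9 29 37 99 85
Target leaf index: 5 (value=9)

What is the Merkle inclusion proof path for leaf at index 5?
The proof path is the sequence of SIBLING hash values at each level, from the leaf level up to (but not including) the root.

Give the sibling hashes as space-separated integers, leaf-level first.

Answer: 38 936 650 413

Derivation:
L0 (leaves): [7, 58, 97, 85, 38, 9, 29, 37, 99, 85], target index=5
L1: h(7,58)=(7*31+58)%997=275 [pair 0] h(97,85)=(97*31+85)%997=101 [pair 1] h(38,9)=(38*31+9)%997=190 [pair 2] h(29,37)=(29*31+37)%997=936 [pair 3] h(99,85)=(99*31+85)%997=163 [pair 4] -> [275, 101, 190, 936, 163]
  Sibling for proof at L0: 38
L2: h(275,101)=(275*31+101)%997=650 [pair 0] h(190,936)=(190*31+936)%997=844 [pair 1] h(163,163)=(163*31+163)%997=231 [pair 2] -> [650, 844, 231]
  Sibling for proof at L1: 936
L3: h(650,844)=(650*31+844)%997=57 [pair 0] h(231,231)=(231*31+231)%997=413 [pair 1] -> [57, 413]
  Sibling for proof at L2: 650
L4: h(57,413)=(57*31+413)%997=186 [pair 0] -> [186]
  Sibling for proof at L3: 413
Root: 186
Proof path (sibling hashes from leaf to root): [38, 936, 650, 413]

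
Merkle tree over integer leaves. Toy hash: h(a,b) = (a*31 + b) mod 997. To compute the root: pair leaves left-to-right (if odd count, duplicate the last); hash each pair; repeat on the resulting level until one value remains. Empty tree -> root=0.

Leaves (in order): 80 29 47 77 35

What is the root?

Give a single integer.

L0: [80, 29, 47, 77, 35]
L1: h(80,29)=(80*31+29)%997=515 h(47,77)=(47*31+77)%997=537 h(35,35)=(35*31+35)%997=123 -> [515, 537, 123]
L2: h(515,537)=(515*31+537)%997=550 h(123,123)=(123*31+123)%997=945 -> [550, 945]
L3: h(550,945)=(550*31+945)%997=49 -> [49]

Answer: 49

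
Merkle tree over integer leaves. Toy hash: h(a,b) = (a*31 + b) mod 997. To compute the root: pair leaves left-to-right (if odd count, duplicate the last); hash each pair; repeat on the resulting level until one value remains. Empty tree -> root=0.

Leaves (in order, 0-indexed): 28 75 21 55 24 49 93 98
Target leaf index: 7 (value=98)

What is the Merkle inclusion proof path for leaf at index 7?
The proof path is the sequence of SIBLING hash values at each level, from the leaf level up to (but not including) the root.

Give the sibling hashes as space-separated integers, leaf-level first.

L0 (leaves): [28, 75, 21, 55, 24, 49, 93, 98], target index=7
L1: h(28,75)=(28*31+75)%997=943 [pair 0] h(21,55)=(21*31+55)%997=706 [pair 1] h(24,49)=(24*31+49)%997=793 [pair 2] h(93,98)=(93*31+98)%997=987 [pair 3] -> [943, 706, 793, 987]
  Sibling for proof at L0: 93
L2: h(943,706)=(943*31+706)%997=29 [pair 0] h(793,987)=(793*31+987)%997=645 [pair 1] -> [29, 645]
  Sibling for proof at L1: 793
L3: h(29,645)=(29*31+645)%997=547 [pair 0] -> [547]
  Sibling for proof at L2: 29
Root: 547
Proof path (sibling hashes from leaf to root): [93, 793, 29]

Answer: 93 793 29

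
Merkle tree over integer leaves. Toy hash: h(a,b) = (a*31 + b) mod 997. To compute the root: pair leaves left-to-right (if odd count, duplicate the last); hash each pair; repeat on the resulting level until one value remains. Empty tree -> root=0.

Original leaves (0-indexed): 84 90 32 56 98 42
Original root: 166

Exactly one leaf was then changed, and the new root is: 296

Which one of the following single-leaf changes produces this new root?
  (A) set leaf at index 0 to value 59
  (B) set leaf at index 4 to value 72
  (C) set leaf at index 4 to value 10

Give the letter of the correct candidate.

Answer: B

Derivation:
Original leaves: [84, 90, 32, 56, 98, 42]
Target new root: 296
Try each candidate change and compute the resulting root:
Candidate A: set leaf[0] = 59 -> leaves = [59, 90, 32, 56, 98, 42]
  L0: [59, 90, 32, 56, 98, 42]
  L1: h(59,90)=(59*31+90)%997=922 h(32,56)=(32*31+56)%997=51 h(98,42)=(98*31+42)%997=89 -> [922, 51, 89]
  L2: h(922,51)=(922*31+51)%997=717 h(89,89)=(89*31+89)%997=854 -> [717, 854]
  L3: h(717,854)=(717*31+854)%997=150 -> [150]
  root = 150 != target 296
Candidate B: set leaf[4] = 72 -> leaves = [84, 90, 32, 56, 72, 42]
  L0: [84, 90, 32, 56, 72, 42]
  L1: h(84,90)=(84*31+90)%997=700 h(32,56)=(32*31+56)%997=51 h(72,42)=(72*31+42)%997=280 -> [700, 51, 280]
  L2: h(700,51)=(700*31+51)%997=814 h(280,280)=(280*31+280)%997=984 -> [814, 984]
  L3: h(814,984)=(814*31+984)%997=296 -> [296]
  root = 296 == target 296  ** MATCH **
Candidate C: set leaf[4] = 10 -> leaves = [84, 90, 32, 56, 10, 42]
  L0: [84, 90, 32, 56, 10, 42]
  L1: h(84,90)=(84*31+90)%997=700 h(32,56)=(32*31+56)%997=51 h(10,42)=(10*31+42)%997=352 -> [700, 51, 352]
  L2: h(700,51)=(700*31+51)%997=814 h(352,352)=(352*31+352)%997=297 -> [814, 297]
  L3: h(814,297)=(814*31+297)%997=606 -> [606]
  root = 606 != target 296
Candidate B produces the target root.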